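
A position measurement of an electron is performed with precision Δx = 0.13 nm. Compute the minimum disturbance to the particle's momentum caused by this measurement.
4.056 × 10^-25 kg·m/s

The uncertainty principle implies that measuring position disturbs momentum:
ΔxΔp ≥ ℏ/2

When we measure position with precision Δx, we necessarily introduce a momentum uncertainty:
Δp ≥ ℏ/(2Δx)
Δp_min = (1.055e-34 J·s) / (2 × 1.300e-10 m)
Δp_min = 4.056e-25 kg·m/s

The more precisely we measure position, the greater the momentum disturbance.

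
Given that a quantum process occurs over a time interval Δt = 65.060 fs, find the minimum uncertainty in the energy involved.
5.058 meV

Using the energy-time uncertainty principle:
ΔEΔt ≥ ℏ/2

The minimum uncertainty in energy is:
ΔE_min = ℏ/(2Δt)
ΔE_min = (1.055e-34 J·s) / (2 × 6.506e-14 s)
ΔE_min = 8.105e-22 J = 5.058 meV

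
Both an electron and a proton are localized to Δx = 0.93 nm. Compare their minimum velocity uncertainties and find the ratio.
The electron has the larger minimum velocity uncertainty, by a ratio of 1836.2.

For both particles, Δp_min = ℏ/(2Δx) = 5.670e-26 kg·m/s (same for both).

The velocity uncertainty is Δv = Δp/m:
- electron: Δv = 5.670e-26 / 9.109e-31 = 6.224e+04 m/s = 62.241 km/s
- proton: Δv = 5.670e-26 / 1.673e-27 = 3.390e+01 m/s = 33.897 m/s

Ratio: 6.224e+04 / 3.390e+01 = 1836.2

The lighter particle has larger velocity uncertainty because Δv ∝ 1/m.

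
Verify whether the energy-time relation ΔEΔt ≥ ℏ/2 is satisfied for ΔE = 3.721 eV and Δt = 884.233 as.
Yes, it satisfies the uncertainty relation.

Calculate the product ΔEΔt:
ΔE = 3.721 eV = 5.962e-19 J
ΔEΔt = (5.962e-19 J) × (8.842e-16 s)
ΔEΔt = 5.272e-34 J·s

Compare to the minimum allowed value ℏ/2:
ℏ/2 = 5.273e-35 J·s

Since ΔEΔt = 5.272e-34 J·s ≥ 5.273e-35 J·s = ℏ/2,
this satisfies the uncertainty relation.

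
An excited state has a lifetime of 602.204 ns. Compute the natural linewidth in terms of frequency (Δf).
132.144 kHz

Using the energy-time uncertainty principle and E = hf:
ΔEΔt ≥ ℏ/2
hΔf·Δt ≥ ℏ/2

The minimum frequency uncertainty is:
Δf = ℏ/(2hτ) = 1/(4πτ)
Δf = 1/(4π × 6.022e-07 s)
Δf = 1.321e+05 Hz = 132.144 kHz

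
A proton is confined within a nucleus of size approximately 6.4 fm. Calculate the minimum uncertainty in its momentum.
8.239 × 10^-21 kg·m/s

Using the Heisenberg uncertainty principle:
ΔxΔp ≥ ℏ/2

With Δx ≈ L = 6.400e-15 m (the confinement size):
Δp_min = ℏ/(2Δx)
Δp_min = (1.055e-34 J·s) / (2 × 6.400e-15 m)
Δp_min = 8.239e-21 kg·m/s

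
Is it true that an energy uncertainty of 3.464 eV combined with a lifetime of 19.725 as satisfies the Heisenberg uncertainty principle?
No, it violates the uncertainty relation.

Calculate the product ΔEΔt:
ΔE = 3.464 eV = 5.550e-19 J
ΔEΔt = (5.550e-19 J) × (1.973e-17 s)
ΔEΔt = 1.095e-35 J·s

Compare to the minimum allowed value ℏ/2:
ℏ/2 = 5.273e-35 J·s

Since ΔEΔt = 1.095e-35 J·s < 5.273e-35 J·s = ℏ/2,
this violates the uncertainty relation.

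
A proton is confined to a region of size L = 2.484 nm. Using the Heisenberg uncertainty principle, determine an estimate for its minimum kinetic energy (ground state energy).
840.719 neV

Using the uncertainty principle to estimate ground state energy:

1. The position uncertainty is approximately the confinement size:
   Δx ≈ L = 2.484e-09 m

2. From ΔxΔp ≥ ℏ/2, the minimum momentum uncertainty is:
   Δp ≈ ℏ/(2L) = 2.123e-26 kg·m/s

3. The kinetic energy is approximately:
   KE ≈ (Δp)²/(2m) = (2.123e-26)²/(2 × 1.673e-27 kg)
   KE ≈ 1.347e-25 J = 840.719 neV

This is an order-of-magnitude estimate of the ground state energy.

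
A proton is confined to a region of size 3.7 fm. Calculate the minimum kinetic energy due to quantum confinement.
378.923 keV

Using the uncertainty principle:

1. Position uncertainty: Δx ≈ 3.700e-15 m
2. Minimum momentum uncertainty: Δp = ℏ/(2Δx) = 1.425e-20 kg·m/s
3. Minimum kinetic energy:
   KE = (Δp)²/(2m) = (1.425e-20)²/(2 × 1.673e-27 kg)
   KE = 6.071e-14 J = 378.923 keV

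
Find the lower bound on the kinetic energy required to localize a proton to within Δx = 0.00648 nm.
123.539 meV

Localizing a particle requires giving it sufficient momentum uncertainty:

1. From uncertainty principle: Δp ≥ ℏ/(2Δx)
   Δp_min = (1.055e-34 J·s) / (2 × 6.480e-12 m)
   Δp_min = 8.137e-24 kg·m/s

2. This momentum uncertainty corresponds to kinetic energy:
   KE ≈ (Δp)²/(2m) = (8.137e-24)²/(2 × 1.673e-27 kg)
   KE = 1.979e-20 J = 123.539 meV

Tighter localization requires more energy.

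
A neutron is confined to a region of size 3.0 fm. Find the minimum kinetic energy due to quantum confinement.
575.590 keV

Using the uncertainty principle:

1. Position uncertainty: Δx ≈ 3.000e-15 m
2. Minimum momentum uncertainty: Δp = ℏ/(2Δx) = 1.758e-20 kg·m/s
3. Minimum kinetic energy:
   KE = (Δp)²/(2m) = (1.758e-20)²/(2 × 1.675e-27 kg)
   KE = 9.222e-14 J = 575.590 keV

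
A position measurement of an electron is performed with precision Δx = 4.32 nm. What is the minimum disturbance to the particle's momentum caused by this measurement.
1.221 × 10^-26 kg·m/s

The uncertainty principle implies that measuring position disturbs momentum:
ΔxΔp ≥ ℏ/2

When we measure position with precision Δx, we necessarily introduce a momentum uncertainty:
Δp ≥ ℏ/(2Δx)
Δp_min = (1.055e-34 J·s) / (2 × 4.320e-09 m)
Δp_min = 1.221e-26 kg·m/s

The more precisely we measure position, the greater the momentum disturbance.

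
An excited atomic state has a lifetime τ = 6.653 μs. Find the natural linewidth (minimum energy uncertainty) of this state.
49.467 peV

Using the energy-time uncertainty principle:
ΔEΔt ≥ ℏ/2

The lifetime τ represents the time uncertainty Δt.
The natural linewidth (minimum energy uncertainty) is:

ΔE = ℏ/(2τ)
ΔE = (1.055e-34 J·s) / (2 × 6.653e-06 s)
ΔE = 7.926e-30 J = 49.467 peV

This natural linewidth limits the precision of spectroscopic measurements.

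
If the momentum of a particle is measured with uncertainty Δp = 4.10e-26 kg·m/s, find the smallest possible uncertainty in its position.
1.286 nm

Using the Heisenberg uncertainty principle:
ΔxΔp ≥ ℏ/2

The minimum uncertainty in position is:
Δx_min = ℏ/(2Δp)
Δx_min = (1.055e-34 J·s) / (2 × 4.100e-26 kg·m/s)
Δx_min = 1.286e-09 m = 1.286 nm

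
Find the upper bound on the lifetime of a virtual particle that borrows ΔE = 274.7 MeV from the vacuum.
1.198 ys

Using the energy-time uncertainty principle:
ΔEΔt ≥ ℏ/2

For a virtual particle borrowing energy ΔE, the maximum lifetime is:
Δt_max = ℏ/(2ΔE)

Converting energy:
ΔE = 274.7 MeV = 4.401e-11 J

Δt_max = (1.055e-34 J·s) / (2 × 4.401e-11 J)
Δt_max = 1.198e-24 s = 1.198 ys

Virtual particles with higher borrowed energy exist for shorter times.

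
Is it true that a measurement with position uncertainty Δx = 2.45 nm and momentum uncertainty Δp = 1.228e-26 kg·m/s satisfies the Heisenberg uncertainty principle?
No, it violates the uncertainty principle (impossible measurement).

Calculate the product ΔxΔp:
ΔxΔp = (2.450e-09 m) × (1.228e-26 kg·m/s)
ΔxΔp = 3.009e-35 J·s

Compare to the minimum allowed value ℏ/2:
ℏ/2 = 5.273e-35 J·s

Since ΔxΔp = 3.009e-35 J·s < 5.273e-35 J·s = ℏ/2,
the measurement violates the uncertainty principle.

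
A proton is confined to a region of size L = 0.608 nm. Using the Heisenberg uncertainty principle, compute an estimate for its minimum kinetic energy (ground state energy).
14.033 μeV

Using the uncertainty principle to estimate ground state energy:

1. The position uncertainty is approximately the confinement size:
   Δx ≈ L = 6.080e-10 m

2. From ΔxΔp ≥ ℏ/2, the minimum momentum uncertainty is:
   Δp ≈ ℏ/(2L) = 8.672e-26 kg·m/s

3. The kinetic energy is approximately:
   KE ≈ (Δp)²/(2m) = (8.672e-26)²/(2 × 1.673e-27 kg)
   KE ≈ 2.248e-24 J = 14.033 μeV

This is an order-of-magnitude estimate of the ground state energy.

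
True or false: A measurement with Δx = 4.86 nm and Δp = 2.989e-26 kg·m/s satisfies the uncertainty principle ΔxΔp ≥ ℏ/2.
Yes, it satisfies the uncertainty principle.

Calculate the product ΔxΔp:
ΔxΔp = (4.860e-09 m) × (2.989e-26 kg·m/s)
ΔxΔp = 1.453e-34 J·s

Compare to the minimum allowed value ℏ/2:
ℏ/2 = 5.273e-35 J·s

Since ΔxΔp = 1.453e-34 J·s ≥ 5.273e-35 J·s = ℏ/2,
the measurement satisfies the uncertainty principle.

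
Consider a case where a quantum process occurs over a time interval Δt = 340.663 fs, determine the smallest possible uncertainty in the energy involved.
966.075 μeV

Using the energy-time uncertainty principle:
ΔEΔt ≥ ℏ/2

The minimum uncertainty in energy is:
ΔE_min = ℏ/(2Δt)
ΔE_min = (1.055e-34 J·s) / (2 × 3.407e-13 s)
ΔE_min = 1.548e-22 J = 966.075 μeV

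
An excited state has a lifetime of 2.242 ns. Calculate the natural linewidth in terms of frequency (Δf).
35.494 MHz

Using the energy-time uncertainty principle and E = hf:
ΔEΔt ≥ ℏ/2
hΔf·Δt ≥ ℏ/2

The minimum frequency uncertainty is:
Δf = ℏ/(2hτ) = 1/(4πτ)
Δf = 1/(4π × 2.242e-09 s)
Δf = 3.549e+07 Hz = 35.494 MHz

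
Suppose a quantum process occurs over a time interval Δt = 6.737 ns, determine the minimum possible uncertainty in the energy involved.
48.851 neV

Using the energy-time uncertainty principle:
ΔEΔt ≥ ℏ/2

The minimum uncertainty in energy is:
ΔE_min = ℏ/(2Δt)
ΔE_min = (1.055e-34 J·s) / (2 × 6.737e-09 s)
ΔE_min = 7.827e-27 J = 48.851 neV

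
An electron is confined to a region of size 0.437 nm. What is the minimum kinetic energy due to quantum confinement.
49.877 meV

Using the uncertainty principle:

1. Position uncertainty: Δx ≈ 4.370e-10 m
2. Minimum momentum uncertainty: Δp = ℏ/(2Δx) = 1.207e-25 kg·m/s
3. Minimum kinetic energy:
   KE = (Δp)²/(2m) = (1.207e-25)²/(2 × 9.109e-31 kg)
   KE = 7.991e-21 J = 49.877 meV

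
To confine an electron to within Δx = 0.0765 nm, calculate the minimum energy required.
1.628 eV

Localizing a particle requires giving it sufficient momentum uncertainty:

1. From uncertainty principle: Δp ≥ ℏ/(2Δx)
   Δp_min = (1.055e-34 J·s) / (2 × 7.650e-11 m)
   Δp_min = 6.893e-25 kg·m/s

2. This momentum uncertainty corresponds to kinetic energy:
   KE ≈ (Δp)²/(2m) = (6.893e-25)²/(2 × 9.109e-31 kg)
   KE = 2.608e-19 J = 1.628 eV

Tighter localization requires more energy.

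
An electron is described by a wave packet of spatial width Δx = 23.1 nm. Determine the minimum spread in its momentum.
2.283 × 10^-27 kg·m/s

For a wave packet, the spatial width Δx and momentum spread Δp are related by the uncertainty principle:
ΔxΔp ≥ ℏ/2

The minimum momentum spread is:
Δp_min = ℏ/(2Δx)
Δp_min = (1.055e-34 J·s) / (2 × 2.310e-08 m)
Δp_min = 2.283e-27 kg·m/s

A wave packet cannot have both a well-defined position and well-defined momentum.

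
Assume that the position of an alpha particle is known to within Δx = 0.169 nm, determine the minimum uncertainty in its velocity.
46.956 m/s

Using the Heisenberg uncertainty principle and Δp = mΔv:
ΔxΔp ≥ ℏ/2
Δx(mΔv) ≥ ℏ/2

The minimum uncertainty in velocity is:
Δv_min = ℏ/(2mΔx)
Δv_min = (1.055e-34 J·s) / (2 × 6.645e-27 kg × 1.690e-10 m)
Δv_min = 4.696e+01 m/s = 46.956 m/s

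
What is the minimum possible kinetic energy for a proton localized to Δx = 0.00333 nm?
467.806 meV

Localizing a particle requires giving it sufficient momentum uncertainty:

1. From uncertainty principle: Δp ≥ ℏ/(2Δx)
   Δp_min = (1.055e-34 J·s) / (2 × 3.330e-12 m)
   Δp_min = 1.583e-23 kg·m/s

2. This momentum uncertainty corresponds to kinetic energy:
   KE ≈ (Δp)²/(2m) = (1.583e-23)²/(2 × 1.673e-27 kg)
   KE = 7.495e-20 J = 467.806 meV

Tighter localization requires more energy.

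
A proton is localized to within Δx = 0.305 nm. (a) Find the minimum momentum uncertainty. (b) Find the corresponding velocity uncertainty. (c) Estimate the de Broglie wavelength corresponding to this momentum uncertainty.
(a) Δp_min = 1.729 × 10^-25 kg·m/s
(b) Δv_min = 103.359 m/s
(c) λ_dB = 3.833 nm

Step-by-step:

(a) From the uncertainty principle:
Δp_min = ℏ/(2Δx) = (1.055e-34 J·s)/(2 × 3.050e-10 m) = 1.729e-25 kg·m/s

(b) The velocity uncertainty:
Δv = Δp/m = (1.729e-25 kg·m/s)/(1.673e-27 kg) = 1.034e+02 m/s = 103.359 m/s

(c) The de Broglie wavelength for this momentum:
λ = h/p = (6.626e-34 J·s)/(1.729e-25 kg·m/s) = 3.833e-09 m = 3.833 nm

Note: The de Broglie wavelength is comparable to the localization size, as expected from wave-particle duality.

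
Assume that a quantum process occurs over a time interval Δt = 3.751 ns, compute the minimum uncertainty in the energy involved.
87.738 neV

Using the energy-time uncertainty principle:
ΔEΔt ≥ ℏ/2

The minimum uncertainty in energy is:
ΔE_min = ℏ/(2Δt)
ΔE_min = (1.055e-34 J·s) / (2 × 3.751e-09 s)
ΔE_min = 1.406e-26 J = 87.738 neV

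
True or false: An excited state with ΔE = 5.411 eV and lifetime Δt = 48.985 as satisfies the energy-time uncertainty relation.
No, it violates the uncertainty relation.

Calculate the product ΔEΔt:
ΔE = 5.411 eV = 8.669e-19 J
ΔEΔt = (8.669e-19 J) × (4.899e-17 s)
ΔEΔt = 4.247e-35 J·s

Compare to the minimum allowed value ℏ/2:
ℏ/2 = 5.273e-35 J·s

Since ΔEΔt = 4.247e-35 J·s < 5.273e-35 J·s = ℏ/2,
this violates the uncertainty relation.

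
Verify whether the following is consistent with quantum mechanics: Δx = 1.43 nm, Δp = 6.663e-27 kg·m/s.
No, it violates the uncertainty principle (impossible measurement).

Calculate the product ΔxΔp:
ΔxΔp = (1.430e-09 m) × (6.663e-27 kg·m/s)
ΔxΔp = 9.528e-36 J·s

Compare to the minimum allowed value ℏ/2:
ℏ/2 = 5.273e-35 J·s

Since ΔxΔp = 9.528e-36 J·s < 5.273e-35 J·s = ℏ/2,
the measurement violates the uncertainty principle.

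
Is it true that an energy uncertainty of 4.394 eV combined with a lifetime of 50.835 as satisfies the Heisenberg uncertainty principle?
No, it violates the uncertainty relation.

Calculate the product ΔEΔt:
ΔE = 4.394 eV = 7.040e-19 J
ΔEΔt = (7.040e-19 J) × (5.083e-17 s)
ΔEΔt = 3.579e-35 J·s

Compare to the minimum allowed value ℏ/2:
ℏ/2 = 5.273e-35 J·s

Since ΔEΔt = 3.579e-35 J·s < 5.273e-35 J·s = ℏ/2,
this violates the uncertainty relation.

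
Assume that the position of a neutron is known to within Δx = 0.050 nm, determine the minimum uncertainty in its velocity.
629.622 m/s

Using the Heisenberg uncertainty principle and Δp = mΔv:
ΔxΔp ≥ ℏ/2
Δx(mΔv) ≥ ℏ/2

The minimum uncertainty in velocity is:
Δv_min = ℏ/(2mΔx)
Δv_min = (1.055e-34 J·s) / (2 × 1.675e-27 kg × 5.000e-11 m)
Δv_min = 6.296e+02 m/s = 629.622 m/s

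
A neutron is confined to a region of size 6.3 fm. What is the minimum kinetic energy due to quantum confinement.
130.519 keV

Using the uncertainty principle:

1. Position uncertainty: Δx ≈ 6.300e-15 m
2. Minimum momentum uncertainty: Δp = ℏ/(2Δx) = 8.370e-21 kg·m/s
3. Minimum kinetic energy:
   KE = (Δp)²/(2m) = (8.370e-21)²/(2 × 1.675e-27 kg)
   KE = 2.091e-14 J = 130.519 keV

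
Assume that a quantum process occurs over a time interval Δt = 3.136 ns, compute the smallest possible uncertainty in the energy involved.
104.945 neV

Using the energy-time uncertainty principle:
ΔEΔt ≥ ℏ/2

The minimum uncertainty in energy is:
ΔE_min = ℏ/(2Δt)
ΔE_min = (1.055e-34 J·s) / (2 × 3.136e-09 s)
ΔE_min = 1.681e-26 J = 104.945 neV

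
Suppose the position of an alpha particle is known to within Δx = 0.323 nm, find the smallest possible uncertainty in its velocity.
24.568 m/s

Using the Heisenberg uncertainty principle and Δp = mΔv:
ΔxΔp ≥ ℏ/2
Δx(mΔv) ≥ ℏ/2

The minimum uncertainty in velocity is:
Δv_min = ℏ/(2mΔx)
Δv_min = (1.055e-34 J·s) / (2 × 6.645e-27 kg × 3.230e-10 m)
Δv_min = 2.457e+01 m/s = 24.568 m/s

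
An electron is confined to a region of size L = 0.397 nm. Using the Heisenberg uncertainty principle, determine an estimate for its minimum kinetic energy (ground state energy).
60.434 meV

Using the uncertainty principle to estimate ground state energy:

1. The position uncertainty is approximately the confinement size:
   Δx ≈ L = 3.970e-10 m

2. From ΔxΔp ≥ ℏ/2, the minimum momentum uncertainty is:
   Δp ≈ ℏ/(2L) = 1.328e-25 kg·m/s

3. The kinetic energy is approximately:
   KE ≈ (Δp)²/(2m) = (1.328e-25)²/(2 × 9.109e-31 kg)
   KE ≈ 9.683e-21 J = 60.434 meV

This is an order-of-magnitude estimate of the ground state energy.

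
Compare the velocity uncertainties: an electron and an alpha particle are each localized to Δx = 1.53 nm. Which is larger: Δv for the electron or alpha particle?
The electron has the larger minimum velocity uncertainty, by a ratio of 7294.3.

For both particles, Δp_min = ℏ/(2Δx) = 3.446e-26 kg·m/s (same for both).

The velocity uncertainty is Δv = Δp/m:
- electron: Δv = 3.446e-26 / 9.109e-31 = 3.783e+04 m/s = 37.833 km/s
- alpha particle: Δv = 3.446e-26 / 6.645e-27 = 5.187e+00 m/s = 5.187 m/s

Ratio: 3.783e+04 / 5.187e+00 = 7294.3

The lighter particle has larger velocity uncertainty because Δv ∝ 1/m.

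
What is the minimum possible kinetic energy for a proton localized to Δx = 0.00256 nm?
791.542 meV

Localizing a particle requires giving it sufficient momentum uncertainty:

1. From uncertainty principle: Δp ≥ ℏ/(2Δx)
   Δp_min = (1.055e-34 J·s) / (2 × 2.560e-12 m)
   Δp_min = 2.060e-23 kg·m/s

2. This momentum uncertainty corresponds to kinetic energy:
   KE ≈ (Δp)²/(2m) = (2.060e-23)²/(2 × 1.673e-27 kg)
   KE = 1.268e-19 J = 791.542 meV

Tighter localization requires more energy.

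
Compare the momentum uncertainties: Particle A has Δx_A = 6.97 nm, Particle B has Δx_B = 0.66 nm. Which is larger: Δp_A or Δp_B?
Particle B has the larger minimum momentum uncertainty, by a factor of 10.56.

For each particle, the minimum momentum uncertainty is Δp_min = ℏ/(2Δx):

Particle A: Δp_A = ℏ/(2×6.970e-09 m) = 7.565e-27 kg·m/s
Particle B: Δp_B = ℏ/(2×6.600e-10 m) = 7.989e-26 kg·m/s

Ratio: Δp_B/Δp_A = 10.56

Since Δp_min ∝ 1/Δx, the particle with smaller position uncertainty (B) has larger momentum uncertainty.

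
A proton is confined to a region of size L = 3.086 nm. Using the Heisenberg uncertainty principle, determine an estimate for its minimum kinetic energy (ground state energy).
544.706 neV

Using the uncertainty principle to estimate ground state energy:

1. The position uncertainty is approximately the confinement size:
   Δx ≈ L = 3.086e-09 m

2. From ΔxΔp ≥ ℏ/2, the minimum momentum uncertainty is:
   Δp ≈ ℏ/(2L) = 1.709e-26 kg·m/s

3. The kinetic energy is approximately:
   KE ≈ (Δp)²/(2m) = (1.709e-26)²/(2 × 1.673e-27 kg)
   KE ≈ 8.727e-26 J = 544.706 neV

This is an order-of-magnitude estimate of the ground state energy.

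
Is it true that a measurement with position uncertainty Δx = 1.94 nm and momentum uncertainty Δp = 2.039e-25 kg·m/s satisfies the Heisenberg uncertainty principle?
Yes, it satisfies the uncertainty principle.

Calculate the product ΔxΔp:
ΔxΔp = (1.940e-09 m) × (2.039e-25 kg·m/s)
ΔxΔp = 3.956e-34 J·s

Compare to the minimum allowed value ℏ/2:
ℏ/2 = 5.273e-35 J·s

Since ΔxΔp = 3.956e-34 J·s ≥ 5.273e-35 J·s = ℏ/2,
the measurement satisfies the uncertainty principle.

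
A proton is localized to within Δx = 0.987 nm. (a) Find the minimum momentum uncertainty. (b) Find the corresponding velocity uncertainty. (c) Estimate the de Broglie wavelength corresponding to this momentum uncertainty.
(a) Δp_min = 5.342 × 10^-26 kg·m/s
(b) Δv_min = 31.940 m/s
(c) λ_dB = 12.403 nm

Step-by-step:

(a) From the uncertainty principle:
Δp_min = ℏ/(2Δx) = (1.055e-34 J·s)/(2 × 9.870e-10 m) = 5.342e-26 kg·m/s

(b) The velocity uncertainty:
Δv = Δp/m = (5.342e-26 kg·m/s)/(1.673e-27 kg) = 3.194e+01 m/s = 31.940 m/s

(c) The de Broglie wavelength for this momentum:
λ = h/p = (6.626e-34 J·s)/(5.342e-26 kg·m/s) = 1.240e-08 m = 12.403 nm

Note: The de Broglie wavelength is comparable to the localization size, as expected from wave-particle duality.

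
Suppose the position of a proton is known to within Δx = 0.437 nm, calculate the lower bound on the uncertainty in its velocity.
72.138 m/s

Using the Heisenberg uncertainty principle and Δp = mΔv:
ΔxΔp ≥ ℏ/2
Δx(mΔv) ≥ ℏ/2

The minimum uncertainty in velocity is:
Δv_min = ℏ/(2mΔx)
Δv_min = (1.055e-34 J·s) / (2 × 1.673e-27 kg × 4.370e-10 m)
Δv_min = 7.214e+01 m/s = 72.138 m/s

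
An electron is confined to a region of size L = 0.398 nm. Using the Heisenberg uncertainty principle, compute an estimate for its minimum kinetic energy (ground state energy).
60.131 meV

Using the uncertainty principle to estimate ground state energy:

1. The position uncertainty is approximately the confinement size:
   Δx ≈ L = 3.980e-10 m

2. From ΔxΔp ≥ ℏ/2, the minimum momentum uncertainty is:
   Δp ≈ ℏ/(2L) = 1.325e-25 kg·m/s

3. The kinetic energy is approximately:
   KE ≈ (Δp)²/(2m) = (1.325e-25)²/(2 × 9.109e-31 kg)
   KE ≈ 9.634e-21 J = 60.131 meV

This is an order-of-magnitude estimate of the ground state energy.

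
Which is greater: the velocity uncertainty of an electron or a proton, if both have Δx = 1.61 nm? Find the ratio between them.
The electron has the larger minimum velocity uncertainty, by a ratio of 1836.2.

For both particles, Δp_min = ℏ/(2Δx) = 3.275e-26 kg·m/s (same for both).

The velocity uncertainty is Δv = Δp/m:
- electron: Δv = 3.275e-26 / 9.109e-31 = 3.595e+04 m/s = 35.953 km/s
- proton: Δv = 3.275e-26 / 1.673e-27 = 1.958e+01 m/s = 19.580 m/s

Ratio: 3.595e+04 / 1.958e+01 = 1836.2

The lighter particle has larger velocity uncertainty because Δv ∝ 1/m.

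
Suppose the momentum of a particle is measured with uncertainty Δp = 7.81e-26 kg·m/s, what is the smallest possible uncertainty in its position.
675.142 pm

Using the Heisenberg uncertainty principle:
ΔxΔp ≥ ℏ/2

The minimum uncertainty in position is:
Δx_min = ℏ/(2Δp)
Δx_min = (1.055e-34 J·s) / (2 × 7.810e-26 kg·m/s)
Δx_min = 6.751e-10 m = 675.142 pm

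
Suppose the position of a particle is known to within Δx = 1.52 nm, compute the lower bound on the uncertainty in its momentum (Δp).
3.469 × 10^-26 kg·m/s

Using the Heisenberg uncertainty principle:
ΔxΔp ≥ ℏ/2

The minimum uncertainty in momentum is:
Δp_min = ℏ/(2Δx)
Δp_min = (1.055e-34 J·s) / (2 × 1.520e-09 m)
Δp_min = 3.469e-26 kg·m/s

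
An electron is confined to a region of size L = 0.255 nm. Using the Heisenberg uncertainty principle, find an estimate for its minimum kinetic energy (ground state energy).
146.481 meV

Using the uncertainty principle to estimate ground state energy:

1. The position uncertainty is approximately the confinement size:
   Δx ≈ L = 2.550e-10 m

2. From ΔxΔp ≥ ℏ/2, the minimum momentum uncertainty is:
   Δp ≈ ℏ/(2L) = 2.068e-25 kg·m/s

3. The kinetic energy is approximately:
   KE ≈ (Δp)²/(2m) = (2.068e-25)²/(2 × 9.109e-31 kg)
   KE ≈ 2.347e-20 J = 146.481 meV

This is an order-of-magnitude estimate of the ground state energy.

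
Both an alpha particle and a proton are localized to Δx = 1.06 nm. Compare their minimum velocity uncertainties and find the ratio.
The proton has the larger minimum velocity uncertainty, by a ratio of 4.0.

For both particles, Δp_min = ℏ/(2Δx) = 4.974e-26 kg·m/s (same for both).

The velocity uncertainty is Δv = Δp/m:
- alpha particle: Δv = 4.974e-26 / 6.645e-27 = 7.486e+00 m/s = 7.486 m/s
- proton: Δv = 4.974e-26 / 1.673e-27 = 2.974e+01 m/s = 29.740 m/s

Ratio: 2.974e+01 / 7.486e+00 = 4.0

The lighter particle has larger velocity uncertainty because Δv ∝ 1/m.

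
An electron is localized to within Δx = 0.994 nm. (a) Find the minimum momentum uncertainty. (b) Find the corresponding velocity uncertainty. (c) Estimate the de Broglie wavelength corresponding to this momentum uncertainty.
(a) Δp_min = 5.305 × 10^-26 kg·m/s
(b) Δv_min = 58.233 km/s
(c) λ_dB = 12.491 nm

Step-by-step:

(a) From the uncertainty principle:
Δp_min = ℏ/(2Δx) = (1.055e-34 J·s)/(2 × 9.940e-10 m) = 5.305e-26 kg·m/s

(b) The velocity uncertainty:
Δv = Δp/m = (5.305e-26 kg·m/s)/(9.109e-31 kg) = 5.823e+04 m/s = 58.233 km/s

(c) The de Broglie wavelength for this momentum:
λ = h/p = (6.626e-34 J·s)/(5.305e-26 kg·m/s) = 1.249e-08 m = 12.491 nm

Note: The de Broglie wavelength is comparable to the localization size, as expected from wave-particle duality.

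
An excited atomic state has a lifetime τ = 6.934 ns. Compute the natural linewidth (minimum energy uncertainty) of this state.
47.463 neV

Using the energy-time uncertainty principle:
ΔEΔt ≥ ℏ/2

The lifetime τ represents the time uncertainty Δt.
The natural linewidth (minimum energy uncertainty) is:

ΔE = ℏ/(2τ)
ΔE = (1.055e-34 J·s) / (2 × 6.934e-09 s)
ΔE = 7.604e-27 J = 47.463 neV

This natural linewidth limits the precision of spectroscopic measurements.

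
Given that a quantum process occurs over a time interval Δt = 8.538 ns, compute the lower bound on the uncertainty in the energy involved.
38.546 neV

Using the energy-time uncertainty principle:
ΔEΔt ≥ ℏ/2

The minimum uncertainty in energy is:
ΔE_min = ℏ/(2Δt)
ΔE_min = (1.055e-34 J·s) / (2 × 8.538e-09 s)
ΔE_min = 6.176e-27 J = 38.546 neV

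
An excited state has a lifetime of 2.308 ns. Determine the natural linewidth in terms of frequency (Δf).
34.479 MHz

Using the energy-time uncertainty principle and E = hf:
ΔEΔt ≥ ℏ/2
hΔf·Δt ≥ ℏ/2

The minimum frequency uncertainty is:
Δf = ℏ/(2hτ) = 1/(4πτ)
Δf = 1/(4π × 2.308e-09 s)
Δf = 3.448e+07 Hz = 34.479 MHz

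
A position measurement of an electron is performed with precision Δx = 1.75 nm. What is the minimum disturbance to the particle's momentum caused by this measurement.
3.013 × 10^-26 kg·m/s

The uncertainty principle implies that measuring position disturbs momentum:
ΔxΔp ≥ ℏ/2

When we measure position with precision Δx, we necessarily introduce a momentum uncertainty:
Δp ≥ ℏ/(2Δx)
Δp_min = (1.055e-34 J·s) / (2 × 1.750e-09 m)
Δp_min = 3.013e-26 kg·m/s

The more precisely we measure position, the greater the momentum disturbance.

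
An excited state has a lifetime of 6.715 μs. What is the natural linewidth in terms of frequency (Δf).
11.851 kHz

Using the energy-time uncertainty principle and E = hf:
ΔEΔt ≥ ℏ/2
hΔf·Δt ≥ ℏ/2

The minimum frequency uncertainty is:
Δf = ℏ/(2hτ) = 1/(4πτ)
Δf = 1/(4π × 6.715e-06 s)
Δf = 1.185e+04 Hz = 11.851 kHz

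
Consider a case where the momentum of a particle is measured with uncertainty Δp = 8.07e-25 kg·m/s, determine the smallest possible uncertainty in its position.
65.339 pm

Using the Heisenberg uncertainty principle:
ΔxΔp ≥ ℏ/2

The minimum uncertainty in position is:
Δx_min = ℏ/(2Δp)
Δx_min = (1.055e-34 J·s) / (2 × 8.070e-25 kg·m/s)
Δx_min = 6.534e-11 m = 65.339 pm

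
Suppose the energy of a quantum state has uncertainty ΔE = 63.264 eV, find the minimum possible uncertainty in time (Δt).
5.202 as

Using the energy-time uncertainty principle:
ΔEΔt ≥ ℏ/2

The minimum uncertainty in time is:
Δt_min = ℏ/(2ΔE)
Δt_min = (1.055e-34 J·s) / (2 × 1.014e-17 J)
Δt_min = 5.202e-18 s = 5.202 as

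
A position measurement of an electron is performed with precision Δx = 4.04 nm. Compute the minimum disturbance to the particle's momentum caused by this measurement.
1.305 × 10^-26 kg·m/s

The uncertainty principle implies that measuring position disturbs momentum:
ΔxΔp ≥ ℏ/2

When we measure position with precision Δx, we necessarily introduce a momentum uncertainty:
Δp ≥ ℏ/(2Δx)
Δp_min = (1.055e-34 J·s) / (2 × 4.040e-09 m)
Δp_min = 1.305e-26 kg·m/s

The more precisely we measure position, the greater the momentum disturbance.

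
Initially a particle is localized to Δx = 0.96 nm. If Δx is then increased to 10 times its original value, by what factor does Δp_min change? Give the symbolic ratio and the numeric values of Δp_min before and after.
Original Δp_min = 5.493 × 10^-26 kg·m/s; new Δp'_min = 5.493 × 10^-27 kg·m/s; ratio Δp'_min/Δp_min = 1/10.

From the uncertainty principle ΔxΔp ≥ ℏ/2, the minimum momentum uncertainty is Δp_min = ℏ/(2Δx).

Original (Δx = 0.96 nm = 9.600e-10 m):
Δp_min = (1.055e-34 J·s)/(2 × 9.600e-10 m) = 5.493e-26 kg·m/s

When Δx → 10Δx:
Δp'_min = ℏ/(2 × 10Δx) = (1/10) × ℏ/(2Δx) = (1/10) × Δp_min
Δp'_min = 1/10 × 5.493e-26 kg·m/s = 5.493e-27 kg·m/s

Since Δp_min ∝ 1/Δx, when Δx is increased to 10 times its original value, Δp_min decreases to 1/10 of its original value.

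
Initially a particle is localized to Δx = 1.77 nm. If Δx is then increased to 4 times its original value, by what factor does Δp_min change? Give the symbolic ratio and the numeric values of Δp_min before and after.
Original Δp_min = 2.979 × 10^-26 kg·m/s; new Δp'_min = 7.448 × 10^-27 kg·m/s; ratio Δp'_min/Δp_min = 1/4.

From the uncertainty principle ΔxΔp ≥ ℏ/2, the minimum momentum uncertainty is Δp_min = ℏ/(2Δx).

Original (Δx = 1.77 nm = 1.770e-09 m):
Δp_min = (1.055e-34 J·s)/(2 × 1.770e-09 m) = 2.979e-26 kg·m/s

When Δx → 4Δx:
Δp'_min = ℏ/(2 × 4Δx) = (1/4) × ℏ/(2Δx) = (1/4) × Δp_min
Δp'_min = 1/4 × 2.979e-26 kg·m/s = 7.448e-27 kg·m/s

Since Δp_min ∝ 1/Δx, when Δx is increased to 4 times its original value, Δp_min decreases to 1/4 of its original value.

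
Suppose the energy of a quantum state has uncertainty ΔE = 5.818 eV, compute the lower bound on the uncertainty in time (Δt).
56.567 as

Using the energy-time uncertainty principle:
ΔEΔt ≥ ℏ/2

The minimum uncertainty in time is:
Δt_min = ℏ/(2ΔE)
Δt_min = (1.055e-34 J·s) / (2 × 9.321e-19 J)
Δt_min = 5.657e-17 s = 56.567 as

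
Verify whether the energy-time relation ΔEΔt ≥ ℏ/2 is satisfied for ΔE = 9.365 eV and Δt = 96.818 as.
Yes, it satisfies the uncertainty relation.

Calculate the product ΔEΔt:
ΔE = 9.365 eV = 1.500e-18 J
ΔEΔt = (1.500e-18 J) × (9.682e-17 s)
ΔEΔt = 1.453e-34 J·s

Compare to the minimum allowed value ℏ/2:
ℏ/2 = 5.273e-35 J·s

Since ΔEΔt = 1.453e-34 J·s ≥ 5.273e-35 J·s = ℏ/2,
this satisfies the uncertainty relation.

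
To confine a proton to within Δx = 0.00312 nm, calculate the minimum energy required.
532.899 meV

Localizing a particle requires giving it sufficient momentum uncertainty:

1. From uncertainty principle: Δp ≥ ℏ/(2Δx)
   Δp_min = (1.055e-34 J·s) / (2 × 3.120e-12 m)
   Δp_min = 1.690e-23 kg·m/s

2. This momentum uncertainty corresponds to kinetic energy:
   KE ≈ (Δp)²/(2m) = (1.690e-23)²/(2 × 1.673e-27 kg)
   KE = 8.538e-20 J = 532.899 meV

Tighter localization requires more energy.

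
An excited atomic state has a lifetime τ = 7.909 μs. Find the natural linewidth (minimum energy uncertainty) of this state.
41.612 peV

Using the energy-time uncertainty principle:
ΔEΔt ≥ ℏ/2

The lifetime τ represents the time uncertainty Δt.
The natural linewidth (minimum energy uncertainty) is:

ΔE = ℏ/(2τ)
ΔE = (1.055e-34 J·s) / (2 × 7.909e-06 s)
ΔE = 6.667e-30 J = 41.612 peV

This natural linewidth limits the precision of spectroscopic measurements.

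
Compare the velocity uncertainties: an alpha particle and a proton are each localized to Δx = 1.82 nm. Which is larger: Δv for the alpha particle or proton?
The proton has the larger minimum velocity uncertainty, by a ratio of 4.0.

For both particles, Δp_min = ℏ/(2Δx) = 2.897e-26 kg·m/s (same for both).

The velocity uncertainty is Δv = Δp/m:
- alpha particle: Δv = 2.897e-26 / 6.645e-27 = 4.360e+00 m/s = 4.360 m/s
- proton: Δv = 2.897e-26 / 1.673e-27 = 1.732e+01 m/s = 17.321 m/s

Ratio: 1.732e+01 / 4.360e+00 = 4.0

The lighter particle has larger velocity uncertainty because Δv ∝ 1/m.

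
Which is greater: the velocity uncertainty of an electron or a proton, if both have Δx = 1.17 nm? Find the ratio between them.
The electron has the larger minimum velocity uncertainty, by a ratio of 1836.2.

For both particles, Δp_min = ℏ/(2Δx) = 4.507e-26 kg·m/s (same for both).

The velocity uncertainty is Δv = Δp/m:
- electron: Δv = 4.507e-26 / 9.109e-31 = 4.947e+04 m/s = 49.473 km/s
- proton: Δv = 4.507e-26 / 1.673e-27 = 2.694e+01 m/s = 26.944 m/s

Ratio: 4.947e+04 / 2.694e+01 = 1836.2

The lighter particle has larger velocity uncertainty because Δv ∝ 1/m.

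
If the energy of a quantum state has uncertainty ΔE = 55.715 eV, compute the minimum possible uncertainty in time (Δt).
5.907 as

Using the energy-time uncertainty principle:
ΔEΔt ≥ ℏ/2

The minimum uncertainty in time is:
Δt_min = ℏ/(2ΔE)
Δt_min = (1.055e-34 J·s) / (2 × 8.927e-18 J)
Δt_min = 5.907e-18 s = 5.907 as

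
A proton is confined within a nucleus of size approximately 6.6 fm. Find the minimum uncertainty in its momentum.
7.989 × 10^-21 kg·m/s

Using the Heisenberg uncertainty principle:
ΔxΔp ≥ ℏ/2

With Δx ≈ L = 6.600e-15 m (the confinement size):
Δp_min = ℏ/(2Δx)
Δp_min = (1.055e-34 J·s) / (2 × 6.600e-15 m)
Δp_min = 7.989e-21 kg·m/s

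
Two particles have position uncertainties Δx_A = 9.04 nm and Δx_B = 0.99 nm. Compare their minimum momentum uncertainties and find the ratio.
Particle B has the larger minimum momentum uncertainty, by a factor of 9.13.

For each particle, the minimum momentum uncertainty is Δp_min = ℏ/(2Δx):

Particle A: Δp_A = ℏ/(2×9.040e-09 m) = 5.833e-27 kg·m/s
Particle B: Δp_B = ℏ/(2×9.900e-10 m) = 5.326e-26 kg·m/s

Ratio: Δp_B/Δp_A = 9.13

Since Δp_min ∝ 1/Δx, the particle with smaller position uncertainty (B) has larger momentum uncertainty.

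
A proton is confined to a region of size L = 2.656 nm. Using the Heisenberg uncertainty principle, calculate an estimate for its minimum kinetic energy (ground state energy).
735.357 neV

Using the uncertainty principle to estimate ground state energy:

1. The position uncertainty is approximately the confinement size:
   Δx ≈ L = 2.656e-09 m

2. From ΔxΔp ≥ ℏ/2, the minimum momentum uncertainty is:
   Δp ≈ ℏ/(2L) = 1.985e-26 kg·m/s

3. The kinetic energy is approximately:
   KE ≈ (Δp)²/(2m) = (1.985e-26)²/(2 × 1.673e-27 kg)
   KE ≈ 1.178e-25 J = 735.357 neV

This is an order-of-magnitude estimate of the ground state energy.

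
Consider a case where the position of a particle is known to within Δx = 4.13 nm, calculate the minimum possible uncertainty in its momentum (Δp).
1.277 × 10^-26 kg·m/s

Using the Heisenberg uncertainty principle:
ΔxΔp ≥ ℏ/2

The minimum uncertainty in momentum is:
Δp_min = ℏ/(2Δx)
Δp_min = (1.055e-34 J·s) / (2 × 4.130e-09 m)
Δp_min = 1.277e-26 kg·m/s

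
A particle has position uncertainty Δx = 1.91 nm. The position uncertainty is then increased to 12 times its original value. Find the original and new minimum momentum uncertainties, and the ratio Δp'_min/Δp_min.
Original Δp_min = 2.761 × 10^-26 kg·m/s; new Δp'_min = 2.301 × 10^-27 kg·m/s; ratio Δp'_min/Δp_min = 1/12.

From the uncertainty principle ΔxΔp ≥ ℏ/2, the minimum momentum uncertainty is Δp_min = ℏ/(2Δx).

Original (Δx = 1.91 nm = 1.910e-09 m):
Δp_min = (1.055e-34 J·s)/(2 × 1.910e-09 m) = 2.761e-26 kg·m/s

When Δx → 12Δx:
Δp'_min = ℏ/(2 × 12Δx) = (1/12) × ℏ/(2Δx) = (1/12) × Δp_min
Δp'_min = 1/12 × 2.761e-26 kg·m/s = 2.301e-27 kg·m/s

Since Δp_min ∝ 1/Δx, when Δx is increased to 12 times its original value, Δp_min decreases to 1/12 of its original value.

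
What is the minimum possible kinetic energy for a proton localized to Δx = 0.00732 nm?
96.813 meV

Localizing a particle requires giving it sufficient momentum uncertainty:

1. From uncertainty principle: Δp ≥ ℏ/(2Δx)
   Δp_min = (1.055e-34 J·s) / (2 × 7.320e-12 m)
   Δp_min = 7.203e-24 kg·m/s

2. This momentum uncertainty corresponds to kinetic energy:
   KE ≈ (Δp)²/(2m) = (7.203e-24)²/(2 × 1.673e-27 kg)
   KE = 1.551e-20 J = 96.813 meV

Tighter localization requires more energy.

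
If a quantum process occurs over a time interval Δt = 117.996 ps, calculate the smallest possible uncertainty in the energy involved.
2.789 μeV

Using the energy-time uncertainty principle:
ΔEΔt ≥ ℏ/2

The minimum uncertainty in energy is:
ΔE_min = ℏ/(2Δt)
ΔE_min = (1.055e-34 J·s) / (2 × 1.180e-10 s)
ΔE_min = 4.469e-25 J = 2.789 μeV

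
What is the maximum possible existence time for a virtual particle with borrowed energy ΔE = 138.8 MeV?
2.371 ys

Using the energy-time uncertainty principle:
ΔEΔt ≥ ℏ/2

For a virtual particle borrowing energy ΔE, the maximum lifetime is:
Δt_max = ℏ/(2ΔE)

Converting energy:
ΔE = 138.8 MeV = 2.224e-11 J

Δt_max = (1.055e-34 J·s) / (2 × 2.224e-11 J)
Δt_max = 2.371e-24 s = 2.371 ys

Virtual particles with higher borrowed energy exist for shorter times.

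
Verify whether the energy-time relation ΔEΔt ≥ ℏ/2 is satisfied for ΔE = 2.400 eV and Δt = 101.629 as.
No, it violates the uncertainty relation.

Calculate the product ΔEΔt:
ΔE = 2.400 eV = 3.845e-19 J
ΔEΔt = (3.845e-19 J) × (1.016e-16 s)
ΔEΔt = 3.908e-35 J·s

Compare to the minimum allowed value ℏ/2:
ℏ/2 = 5.273e-35 J·s

Since ΔEΔt = 3.908e-35 J·s < 5.273e-35 J·s = ℏ/2,
this violates the uncertainty relation.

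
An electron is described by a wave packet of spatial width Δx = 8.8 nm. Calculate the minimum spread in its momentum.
5.992 × 10^-27 kg·m/s

For a wave packet, the spatial width Δx and momentum spread Δp are related by the uncertainty principle:
ΔxΔp ≥ ℏ/2

The minimum momentum spread is:
Δp_min = ℏ/(2Δx)
Δp_min = (1.055e-34 J·s) / (2 × 8.800e-09 m)
Δp_min = 5.992e-27 kg·m/s

A wave packet cannot have both a well-defined position and well-defined momentum.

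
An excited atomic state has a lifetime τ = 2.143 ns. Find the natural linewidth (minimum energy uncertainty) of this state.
153.573 neV

Using the energy-time uncertainty principle:
ΔEΔt ≥ ℏ/2

The lifetime τ represents the time uncertainty Δt.
The natural linewidth (minimum energy uncertainty) is:

ΔE = ℏ/(2τ)
ΔE = (1.055e-34 J·s) / (2 × 2.143e-09 s)
ΔE = 2.461e-26 J = 153.573 neV

This natural linewidth limits the precision of spectroscopic measurements.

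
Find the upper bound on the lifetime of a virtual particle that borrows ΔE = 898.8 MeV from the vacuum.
3.662 × 10^-25 s

Using the energy-time uncertainty principle:
ΔEΔt ≥ ℏ/2

For a virtual particle borrowing energy ΔE, the maximum lifetime is:
Δt_max = ℏ/(2ΔE)

Converting energy:
ΔE = 898.8 MeV = 1.440e-10 J

Δt_max = (1.055e-34 J·s) / (2 × 1.440e-10 J)
Δt_max = 3.662e-25 s = 3.662 × 10^-25 s

Virtual particles with higher borrowed energy exist for shorter times.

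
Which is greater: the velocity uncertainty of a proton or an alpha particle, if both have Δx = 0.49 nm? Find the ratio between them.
The proton has the larger minimum velocity uncertainty, by a ratio of 4.0.

For both particles, Δp_min = ℏ/(2Δx) = 1.076e-25 kg·m/s (same for both).

The velocity uncertainty is Δv = Δp/m:
- proton: Δv = 1.076e-25 / 1.673e-27 = 6.434e+01 m/s = 64.336 m/s
- alpha particle: Δv = 1.076e-25 / 6.645e-27 = 1.619e+01 m/s = 16.195 m/s

Ratio: 6.434e+01 / 1.619e+01 = 4.0

The lighter particle has larger velocity uncertainty because Δv ∝ 1/m.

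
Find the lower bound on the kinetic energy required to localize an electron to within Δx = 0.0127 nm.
59.055 eV

Localizing a particle requires giving it sufficient momentum uncertainty:

1. From uncertainty principle: Δp ≥ ℏ/(2Δx)
   Δp_min = (1.055e-34 J·s) / (2 × 1.270e-11 m)
   Δp_min = 4.152e-24 kg·m/s

2. This momentum uncertainty corresponds to kinetic energy:
   KE ≈ (Δp)²/(2m) = (4.152e-24)²/(2 × 9.109e-31 kg)
   KE = 9.462e-18 J = 59.055 eV

Tighter localization requires more energy.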